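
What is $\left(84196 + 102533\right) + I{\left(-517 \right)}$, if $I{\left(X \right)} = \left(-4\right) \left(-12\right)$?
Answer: $186777$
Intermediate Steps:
$I{\left(X \right)} = 48$
$\left(84196 + 102533\right) + I{\left(-517 \right)} = \left(84196 + 102533\right) + 48 = 186729 + 48 = 186777$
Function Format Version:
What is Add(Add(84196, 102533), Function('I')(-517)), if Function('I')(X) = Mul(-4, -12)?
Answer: 186777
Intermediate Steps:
Function('I')(X) = 48
Add(Add(84196, 102533), Function('I')(-517)) = Add(Add(84196, 102533), 48) = Add(186729, 48) = 186777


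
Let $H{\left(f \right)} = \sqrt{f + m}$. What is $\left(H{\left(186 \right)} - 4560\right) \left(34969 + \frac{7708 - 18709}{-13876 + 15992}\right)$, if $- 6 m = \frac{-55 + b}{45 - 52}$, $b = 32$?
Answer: $- \frac{84341079420}{529} + \frac{73983403 \sqrt{327138}}{88872} \approx -1.5896 \cdot 10^{8}$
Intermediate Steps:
$m = - \frac{23}{42}$ ($m = - \frac{\left(-55 + 32\right) \frac{1}{45 - 52}}{6} = - \frac{\left(-23\right) \frac{1}{-7}}{6} = - \frac{\left(-23\right) \left(- \frac{1}{7}\right)}{6} = \left(- \frac{1}{6}\right) \frac{23}{7} = - \frac{23}{42} \approx -0.54762$)
$H{\left(f \right)} = \sqrt{- \frac{23}{42} + f}$ ($H{\left(f \right)} = \sqrt{f - \frac{23}{42}} = \sqrt{- \frac{23}{42} + f}$)
$\left(H{\left(186 \right)} - 4560\right) \left(34969 + \frac{7708 - 18709}{-13876 + 15992}\right) = \left(\frac{\sqrt{-966 + 1764 \cdot 186}}{42} - 4560\right) \left(34969 + \frac{7708 - 18709}{-13876 + 15992}\right) = \left(\frac{\sqrt{-966 + 328104}}{42} - 4560\right) \left(34969 - \frac{11001}{2116}\right) = \left(\frac{\sqrt{327138}}{42} - 4560\right) \left(34969 - \frac{11001}{2116}\right) = \left(-4560 + \frac{\sqrt{327138}}{42}\right) \left(34969 - \frac{11001}{2116}\right) = \left(-4560 + \frac{\sqrt{327138}}{42}\right) \frac{73983403}{2116} = - \frac{84341079420}{529} + \frac{73983403 \sqrt{327138}}{88872}$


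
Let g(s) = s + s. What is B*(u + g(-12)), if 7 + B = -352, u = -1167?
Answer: 427569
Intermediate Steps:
g(s) = 2*s
B = -359 (B = -7 - 352 = -359)
B*(u + g(-12)) = -359*(-1167 + 2*(-12)) = -359*(-1167 - 24) = -359*(-1191) = 427569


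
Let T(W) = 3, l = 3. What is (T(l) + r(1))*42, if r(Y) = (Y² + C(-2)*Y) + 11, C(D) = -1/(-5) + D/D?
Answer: 3402/5 ≈ 680.40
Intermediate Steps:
C(D) = 6/5 (C(D) = -1*(-⅕) + 1 = ⅕ + 1 = 6/5)
r(Y) = 11 + Y² + 6*Y/5 (r(Y) = (Y² + 6*Y/5) + 11 = 11 + Y² + 6*Y/5)
(T(l) + r(1))*42 = (3 + (11 + 1² + (6/5)*1))*42 = (3 + (11 + 1 + 6/5))*42 = (3 + 66/5)*42 = (81/5)*42 = 3402/5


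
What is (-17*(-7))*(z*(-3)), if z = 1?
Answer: -357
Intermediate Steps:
(-17*(-7))*(z*(-3)) = (-17*(-7))*(1*(-3)) = 119*(-3) = -357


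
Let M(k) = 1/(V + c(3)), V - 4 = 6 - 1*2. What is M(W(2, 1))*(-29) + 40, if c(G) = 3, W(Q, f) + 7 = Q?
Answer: 411/11 ≈ 37.364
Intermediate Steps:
V = 8 (V = 4 + (6 - 1*2) = 4 + (6 - 2) = 4 + 4 = 8)
W(Q, f) = -7 + Q
M(k) = 1/11 (M(k) = 1/(8 + 3) = 1/11)
M(W(2, 1))*(-29) + 40 = (1/11)*(-29) + 40 = -29/11 + 40 = 411/11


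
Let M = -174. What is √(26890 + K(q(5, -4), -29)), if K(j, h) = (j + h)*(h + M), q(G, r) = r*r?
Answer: 3*√3281 ≈ 171.84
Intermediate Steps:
q(G, r) = r²
K(j, h) = (-174 + h)*(h + j) (K(j, h) = (j + h)*(h - 174) = (h + j)*(-174 + h) = (-174 + h)*(h + j))
√(26890 + K(q(5, -4), -29)) = √(26890 + ((-29)² - 174*(-29) - 174*(-4)² - 29*(-4)²)) = √(26890 + (841 + 5046 - 174*16 - 29*16)) = √(26890 + (841 + 5046 - 2784 - 464)) = √(26890 + 2639) = √29529 = 3*√3281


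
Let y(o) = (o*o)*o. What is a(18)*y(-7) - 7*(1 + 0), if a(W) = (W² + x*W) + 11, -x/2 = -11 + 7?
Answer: -164304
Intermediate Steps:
x = 8 (x = -2*(-11 + 7) = -2*(-4) = 8)
a(W) = 11 + W² + 8*W (a(W) = (W² + 8*W) + 11 = 11 + W² + 8*W)
y(o) = o³ (y(o) = o²*o = o³)
a(18)*y(-7) - 7*(1 + 0) = (11 + 18² + 8*18)*(-7)³ - 7*(1 + 0) = (11 + 324 + 144)*(-343) - 7*1 = 479*(-343) - 7 = -164297 - 7 = -164304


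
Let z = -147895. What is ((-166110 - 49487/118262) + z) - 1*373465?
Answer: -81301626627/118262 ≈ -6.8747e+5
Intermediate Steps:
((-166110 - 49487/118262) + z) - 1*373465 = ((-166110 - 49487/118262) - 147895) - 1*373465 = ((-166110 - 49487*1/118262) - 147895) - 373465 = ((-166110 - 49487/118262) - 147895) - 373465 = (-19644550307/118262 - 147895) - 373465 = -37134908797/118262 - 373465 = -81301626627/118262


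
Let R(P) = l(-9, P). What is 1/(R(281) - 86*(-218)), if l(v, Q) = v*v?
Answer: 1/18829 ≈ 5.3110e-5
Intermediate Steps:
l(v, Q) = v²
R(P) = 81 (R(P) = (-9)² = 81)
1/(R(281) - 86*(-218)) = 1/(81 - 86*(-218)) = 1/(81 + 18748) = 1/18829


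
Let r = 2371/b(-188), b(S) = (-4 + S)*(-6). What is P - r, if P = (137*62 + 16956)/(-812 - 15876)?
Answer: -4305353/1201536 ≈ -3.5832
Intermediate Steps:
P = -12725/8344 (P = (8494 + 16956)/(-16688) = 25450*(-1/16688) = -12725/8344 ≈ -1.5250)
b(S) = 24 - 6*S
r = 2371/1152 (r = 2371/(24 - 6*(-188)) = 2371/(24 + 1128) = 2371/1152 ≈ 2.0582)
P - r = -12725/8344 - 1*2371/1152 = -12725/8344 - 2371/1152 = -4305353/1201536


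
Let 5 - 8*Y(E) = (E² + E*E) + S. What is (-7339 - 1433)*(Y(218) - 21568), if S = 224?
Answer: 587309523/2 ≈ 2.9365e+8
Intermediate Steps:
Y(E) = -219/8 - E²/4 (Y(E) = 5/8 - ((E² + E*E) + 224)/8 = 5/8 - ((E² + E²) + 224)/8 = 5/8 - (2*E² + 224)/8 = 5/8 - (224 + 2*E²)/8 = 5/8 + (-28 - E²/4) = -219/8 - E²/4)
(-7339 - 1433)*(Y(218) - 21568) = (-7339 - 1433)*((-219/8 - ¼*218²) - 21568) = -8772*((-219/8 - ¼*47524) - 21568) = -8772*((-219/8 - 11881) - 21568) = -8772*(-95267/8 - 21568) = -8772*(-267811/8) = 587309523/2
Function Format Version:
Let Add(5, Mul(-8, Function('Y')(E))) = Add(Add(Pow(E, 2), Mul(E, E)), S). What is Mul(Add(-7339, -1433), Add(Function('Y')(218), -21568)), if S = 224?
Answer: Rational(587309523, 2) ≈ 2.9365e+8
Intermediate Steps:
Function('Y')(E) = Add(Rational(-219, 8), Mul(Rational(-1, 4), Pow(E, 2))) (Function('Y')(E) = Add(Rational(5, 8), Mul(Rational(-1, 8), Add(Add(Pow(E, 2), Mul(E, E)), 224))) = Add(Rational(5, 8), Mul(Rational(-1, 8), Add(Add(Pow(E, 2), Pow(E, 2)), 224))) = Add(Rational(5, 8), Mul(Rational(-1, 8), Add(Mul(2, Pow(E, 2)), 224))) = Add(Rational(5, 8), Mul(Rational(-1, 8), Add(224, Mul(2, Pow(E, 2))))) = Add(Rational(5, 8), Add(-28, Mul(Rational(-1, 4), Pow(E, 2)))) = Add(Rational(-219, 8), Mul(Rational(-1, 4), Pow(E, 2))))
Mul(Add(-7339, -1433), Add(Function('Y')(218), -21568)) = Mul(Add(-7339, -1433), Add(Add(Rational(-219, 8), Mul(Rational(-1, 4), Pow(218, 2))), -21568)) = Mul(-8772, Add(Add(Rational(-219, 8), Mul(Rational(-1, 4), 47524)), -21568)) = Mul(-8772, Add(Add(Rational(-219, 8), -11881), -21568)) = Mul(-8772, Add(Rational(-95267, 8), -21568)) = Mul(-8772, Rational(-267811, 8)) = Rational(587309523, 2)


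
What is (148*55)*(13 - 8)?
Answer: 40700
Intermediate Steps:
(148*55)*(13 - 8) = 8140*5 = 40700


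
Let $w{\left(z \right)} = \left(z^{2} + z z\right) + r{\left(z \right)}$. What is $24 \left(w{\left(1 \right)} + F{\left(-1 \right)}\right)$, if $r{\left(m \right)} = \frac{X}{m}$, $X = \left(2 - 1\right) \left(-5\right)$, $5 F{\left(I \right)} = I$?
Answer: $- \frac{384}{5} \approx -76.8$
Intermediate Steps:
$F{\left(I \right)} = \frac{I}{5}$
$X = -5$ ($X = \left(2 - 1\right) \left(-5\right) = 1 \left(-5\right) = -5$)
$r{\left(m \right)} = - \frac{5}{m}$
$w{\left(z \right)} = - \frac{5}{z} + 2 z^{2}$ ($w{\left(z \right)} = \left(z^{2} + z z\right) - \frac{5}{z} = \left(z^{2} + z^{2}\right) - \frac{5}{z} = 2 z^{2} - \frac{5}{z} = - \frac{5}{z} + 2 z^{2}$)
$24 \left(w{\left(1 \right)} + F{\left(-1 \right)}\right) = 24 \left(\frac{-5 + 2 \cdot 1^{3}}{1} + \frac{1}{5} \left(-1\right)\right) = 24 \left(1 \left(-5 + 2 \cdot 1\right) - \frac{1}{5}\right) = 24 \left(1 \left(-5 + 2\right) - \frac{1}{5}\right) = 24 \left(1 \left(-3\right) - \frac{1}{5}\right) = 24 \left(-3 - \frac{1}{5}\right) = 24 \left(- \frac{16}{5}\right) = - \frac{384}{5}$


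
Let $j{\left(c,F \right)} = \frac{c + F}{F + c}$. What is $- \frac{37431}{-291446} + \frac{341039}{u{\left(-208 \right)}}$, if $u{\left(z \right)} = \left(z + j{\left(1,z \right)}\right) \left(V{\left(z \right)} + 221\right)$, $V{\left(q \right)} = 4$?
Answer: $- \frac{97651103569}{13574097450} \approx -7.1939$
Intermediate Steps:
$j{\left(c,F \right)} = 1$ ($j{\left(c,F \right)} = \frac{F + c}{F + c} = 1$)
$u{\left(z \right)} = 225 + 225 z$ ($u{\left(z \right)} = \left(z + 1\right) \left(4 + 221\right) = \left(1 + z\right) 225 = 225 + 225 z$)
$- \frac{37431}{-291446} + \frac{341039}{u{\left(-208 \right)}} = - \frac{37431}{-291446} + \frac{341039}{225 + 225 \left(-208\right)} = \left(-37431\right) \left(- \frac{1}{291446}\right) + \frac{341039}{225 - 46800} = \frac{37431}{291446} + \frac{341039}{-46575} = \frac{37431}{291446} + 341039 \left(- \frac{1}{46575}\right) = \frac{37431}{291446} - \frac{341039}{46575} = - \frac{97651103569}{13574097450}$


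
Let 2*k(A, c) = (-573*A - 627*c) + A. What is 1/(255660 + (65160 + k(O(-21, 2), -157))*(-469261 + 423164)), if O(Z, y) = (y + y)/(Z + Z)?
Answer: -42/221489173331 ≈ -1.8963e-10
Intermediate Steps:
O(Z, y) = y/Z (O(Z, y) = (2*y)/((2*Z)) = (2*y)*(1/(2*Z)) = y/Z)
k(A, c) = -286*A - 627*c/2 (k(A, c) = ((-573*A - 627*c) + A)/2 = ((-627*c - 573*A) + A)/2 = (-627*c - 572*A)/2 = -286*A - 627*c/2)
1/(255660 + (65160 + k(O(-21, 2), -157))*(-469261 + 423164)) = 1/(255660 + (65160 + (-572/(-21) - 627/2*(-157)))*(-469261 + 423164)) = 1/(255660 + (65160 + (-572*(-1)/21 + 98439/2))*(-46097)) = 1/(255660 + (65160 + (-286*(-2/21) + 98439/2))*(-46097)) = 1/(255660 + (65160 + (572/21 + 98439/2))*(-46097)) = 1/(255660 + (65160 + 2068363/42)*(-46097)) = 1/(255660 + (4805083/42)*(-46097)) = 1/(255660 - 221499911051/42) = 1/(-221489173331/42) = -42/221489173331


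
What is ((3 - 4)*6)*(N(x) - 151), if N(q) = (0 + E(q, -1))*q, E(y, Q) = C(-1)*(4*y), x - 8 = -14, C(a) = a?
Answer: 1770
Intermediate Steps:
x = -6 (x = 8 - 14 = -6)
E(y, Q) = -4*y
N(q) = -4*q² (N(q) = (0 - 4*q)*q = (-4*q)*q = -4*q²)
((3 - 4)*6)*(N(x) - 151) = ((3 - 4)*6)*(-4*(-6)² - 151) = (-1*6)*(-4*36 - 151) = -6*(-144 - 151) = -6*(-295) = 1770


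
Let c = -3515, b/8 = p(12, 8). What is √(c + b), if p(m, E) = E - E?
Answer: I*√3515 ≈ 59.287*I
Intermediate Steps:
p(m, E) = 0
b = 0 (b = 8*0 = 0)
√(c + b) = √(-3515 + 0) = √(-3515) = I*√3515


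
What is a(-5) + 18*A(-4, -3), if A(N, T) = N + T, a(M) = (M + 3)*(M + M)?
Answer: -106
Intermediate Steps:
a(M) = 2*M*(3 + M) (a(M) = (3 + M)*(2*M) = 2*M*(3 + M))
a(-5) + 18*A(-4, -3) = 2*(-5)*(3 - 5) + 18*(-4 - 3) = 2*(-5)*(-2) + 18*(-7) = 20 - 126 = -106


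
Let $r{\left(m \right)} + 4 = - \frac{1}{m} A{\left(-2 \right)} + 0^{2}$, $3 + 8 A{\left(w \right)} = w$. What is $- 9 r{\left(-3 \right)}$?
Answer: $\frac{303}{8} \approx 37.875$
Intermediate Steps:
$A{\left(w \right)} = - \frac{3}{8} + \frac{w}{8}$
$r{\left(m \right)} = -4 + \frac{5}{8 m}$ ($r{\left(m \right)} = -4 + \left(- \frac{1}{m} \left(- \frac{3}{8} + \frac{1}{8} \left(-2\right)\right) + 0^{2}\right) = -4 + \left(- \frac{1}{m} \left(- \frac{3}{8} - \frac{1}{4}\right) + 0\right) = -4 + \left(- \frac{1}{m} \left(- \frac{5}{8}\right) + 0\right) = -4 + \left(\frac{5}{8 m} + 0\right) = -4 + \frac{5}{8 m}$)
$- 9 r{\left(-3 \right)} = - 9 \left(-4 + \frac{5}{8 \left(-3\right)}\right) = - 9 \left(-4 + \frac{5}{8} \left(- \frac{1}{3}\right)\right) = - 9 \left(-4 - \frac{5}{24}\right) = \left(-9\right) \left(- \frac{101}{24}\right) = \frac{303}{8}$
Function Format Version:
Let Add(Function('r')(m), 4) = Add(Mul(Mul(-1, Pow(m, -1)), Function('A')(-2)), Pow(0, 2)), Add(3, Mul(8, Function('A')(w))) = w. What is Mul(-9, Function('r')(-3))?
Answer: Rational(303, 8) ≈ 37.875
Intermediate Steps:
Function('A')(w) = Add(Rational(-3, 8), Mul(Rational(1, 8), w))
Function('r')(m) = Add(-4, Mul(Rational(5, 8), Pow(m, -1))) (Function('r')(m) = Add(-4, Add(Mul(Mul(-1, Pow(m, -1)), Add(Rational(-3, 8), Mul(Rational(1, 8), -2))), Pow(0, 2))) = Add(-4, Add(Mul(Mul(-1, Pow(m, -1)), Add(Rational(-3, 8), Rational(-1, 4))), 0)) = Add(-4, Add(Mul(Mul(-1, Pow(m, -1)), Rational(-5, 8)), 0)) = Add(-4, Add(Mul(Rational(5, 8), Pow(m, -1)), 0)) = Add(-4, Mul(Rational(5, 8), Pow(m, -1))))
Mul(-9, Function('r')(-3)) = Mul(-9, Add(-4, Mul(Rational(5, 8), Pow(-3, -1)))) = Mul(-9, Add(-4, Mul(Rational(5, 8), Rational(-1, 3)))) = Mul(-9, Add(-4, Rational(-5, 24))) = Mul(-9, Rational(-101, 24)) = Rational(303, 8)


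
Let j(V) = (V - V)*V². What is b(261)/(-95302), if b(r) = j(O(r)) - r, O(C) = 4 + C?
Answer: 261/95302 ≈ 0.0027387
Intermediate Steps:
j(V) = 0 (j(V) = 0*V² = 0)
b(r) = -r (b(r) = 0 - r = -r)
b(261)/(-95302) = -1*261/(-95302) = -261*(-1/95302) = 261/95302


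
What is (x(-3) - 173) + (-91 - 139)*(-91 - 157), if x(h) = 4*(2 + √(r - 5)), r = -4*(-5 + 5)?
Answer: 56875 + 4*I*√5 ≈ 56875.0 + 8.9443*I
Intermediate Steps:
r = 0 (r = -4*0 = 0)
x(h) = 8 + 4*I*√5 (x(h) = 4*(2 + √(0 - 5)) = 4*(2 + √(-5)) = 4*(2 + I*√5) = 8 + 4*I*√5)
(x(-3) - 173) + (-91 - 139)*(-91 - 157) = ((8 + 4*I*√5) - 173) + (-91 - 139)*(-91 - 157) = (-165 + 4*I*√5) - 230*(-248) = (-165 + 4*I*√5) + 57040 = 56875 + 4*I*√5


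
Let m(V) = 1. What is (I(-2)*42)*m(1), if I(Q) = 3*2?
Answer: 252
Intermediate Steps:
I(Q) = 6
(I(-2)*42)*m(1) = (6*42)*1 = 252*1 = 252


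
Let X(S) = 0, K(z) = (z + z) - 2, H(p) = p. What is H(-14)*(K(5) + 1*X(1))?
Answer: -112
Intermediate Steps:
K(z) = -2 + 2*z (K(z) = 2*z - 2 = -2 + 2*z)
H(-14)*(K(5) + 1*X(1)) = -14*((-2 + 2*5) + 1*0) = -14*((-2 + 10) + 0) = -14*(8 + 0) = -14*8 = -112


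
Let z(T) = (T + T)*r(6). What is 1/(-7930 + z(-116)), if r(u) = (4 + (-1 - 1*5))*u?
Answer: -1/5146 ≈ -0.00019433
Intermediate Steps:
r(u) = -2*u (r(u) = (4 + (-1 - 5))*u = (4 - 6)*u = -2*u)
z(T) = -24*T (z(T) = (T + T)*(-2*6) = (2*T)*(-12) = -24*T)
1/(-7930 + z(-116)) = 1/(-7930 - 24*(-116)) = 1/(-7930 + 2784) = 1/(-5146) = -1/5146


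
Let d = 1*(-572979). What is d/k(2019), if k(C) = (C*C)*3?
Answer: -190993/4076361 ≈ -0.046854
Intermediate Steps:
d = -572979
k(C) = 3*C² (k(C) = C²*3 = 3*C²)
d/k(2019) = -572979/(3*2019²) = -572979/(3*4076361) = -572979/12229083 = -572979*1/12229083 = -190993/4076361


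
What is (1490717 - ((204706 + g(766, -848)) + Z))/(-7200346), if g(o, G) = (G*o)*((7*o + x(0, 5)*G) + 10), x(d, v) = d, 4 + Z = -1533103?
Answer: -1746149207/3600173 ≈ -485.02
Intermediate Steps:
Z = -1533107 (Z = -4 - 1533103 = -1533107)
g(o, G) = G*o*(10 + 7*o) (g(o, G) = (G*o)*((7*o + 0*G) + 10) = (G*o)*((7*o + 0) + 10) = (G*o)*(7*o + 10) = (G*o)*(10 + 7*o) = G*o*(10 + 7*o))
(1490717 - ((204706 + g(766, -848)) + Z))/(-7200346) = (1490717 - ((204706 - 848*766*(10 + 7*766)) - 1533107))/(-7200346) = (1490717 - ((204706 - 848*766*(10 + 5362)) - 1533107))*(-1/7200346) = (1490717 - ((204706 - 848*766*5372) - 1533107))*(-1/7200346) = (1490717 - ((204706 - 3489479296) - 1533107))*(-1/7200346) = (1490717 - (-3489274590 - 1533107))*(-1/7200346) = (1490717 - 1*(-3490807697))*(-1/7200346) = (1490717 + 3490807697)*(-1/7200346) = 3492298414*(-1/7200346) = -1746149207/3600173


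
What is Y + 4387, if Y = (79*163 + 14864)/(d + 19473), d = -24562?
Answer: 3185386/727 ≈ 4381.5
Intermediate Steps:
Y = -3963/727 (Y = (79*163 + 14864)/(-24562 + 19473) = (12877 + 14864)/(-5089) = 27741*(-1/5089) = -3963/727 ≈ -5.4512)
Y + 4387 = -3963/727 + 4387 = 3185386/727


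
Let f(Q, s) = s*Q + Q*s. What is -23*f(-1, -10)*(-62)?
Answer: 28520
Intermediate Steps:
f(Q, s) = 2*Q*s (f(Q, s) = Q*s + Q*s = 2*Q*s)
-23*f(-1, -10)*(-62) = -46*(-1)*(-10)*(-62) = -23*20*(-62) = -460*(-62) = 28520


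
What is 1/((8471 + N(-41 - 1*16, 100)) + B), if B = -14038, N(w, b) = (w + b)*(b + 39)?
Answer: 1/410 ≈ 0.0024390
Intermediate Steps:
N(w, b) = (39 + b)*(b + w) (N(w, b) = (b + w)*(39 + b) = (39 + b)*(b + w))
1/((8471 + N(-41 - 1*16, 100)) + B) = 1/((8471 + (100² + 39*100 + 39*(-41 - 1*16) + 100*(-41 - 1*16))) - 14038) = 1/((8471 + (10000 + 3900 + 39*(-41 - 16) + 100*(-41 - 16))) - 14038) = 1/((8471 + (10000 + 3900 + 39*(-57) + 100*(-57))) - 14038) = 1/((8471 + (10000 + 3900 - 2223 - 5700)) - 14038) = 1/((8471 + 5977) - 14038) = 1/(14448 - 14038) = 1/410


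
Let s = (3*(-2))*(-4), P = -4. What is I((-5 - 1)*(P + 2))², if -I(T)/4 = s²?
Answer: 5308416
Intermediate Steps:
s = 24 (s = -6*(-4) = 24)
I(T) = -2304 (I(T) = -4*24² = -4*576 = -2304)
I((-5 - 1)*(P + 2))² = (-2304)² = 5308416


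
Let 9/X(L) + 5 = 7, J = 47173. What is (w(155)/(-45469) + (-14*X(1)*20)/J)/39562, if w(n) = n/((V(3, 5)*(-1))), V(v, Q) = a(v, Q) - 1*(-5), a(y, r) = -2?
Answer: -23508715/36367240833426 ≈ -6.4643e-7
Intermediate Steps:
X(L) = 9/2 (X(L) = 9/(-5 + 7) = 9/2)
V(v, Q) = 3 (V(v, Q) = -2 - 1*(-5) = -2 + 5 = 3)
w(n) = -n/3 (w(n) = n/((3*(-1))) = n/(-3) = n*(-1/3) = -n/3)
(w(155)/(-45469) + (-14*X(1)*20)/J)/39562 = (-1/3*155/(-45469) + (-14*9/2*20)/47173)/39562 = (-155/3*(-1/45469) - 63*20*(1/47173))*(1/39562) = (155/136407 - 1260*1/47173)*(1/39562) = (155/136407 - 180/6739)*(1/39562) = -23508715/919246773*1/39562 = -23508715/36367240833426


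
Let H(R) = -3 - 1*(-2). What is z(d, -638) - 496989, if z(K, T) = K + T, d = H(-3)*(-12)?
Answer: -497615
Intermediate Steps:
H(R) = -1 (H(R) = -3 + 2 = -1)
d = 12 (d = -1*(-12) = 12)
z(d, -638) - 496989 = (12 - 638) - 496989 = -626 - 496989 = -497615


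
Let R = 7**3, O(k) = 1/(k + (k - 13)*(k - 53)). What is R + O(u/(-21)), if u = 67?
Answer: 137129440/399793 ≈ 343.00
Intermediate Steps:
O(k) = 1/(k + (-53 + k)*(-13 + k)) (O(k) = 1/(k + (-13 + k)*(-53 + k)) = 1/(k + (-53 + k)*(-13 + k)))
R = 343
R + O(u/(-21)) = 343 + 1/(689 + (67/(-21))**2 - 4355/(-21)) = 343 + 1/(689 + (67*(-1/21))**2 - 4355*(-1)/21) = 343 + 1/(689 + (-67/21)**2 - 65*(-67/21)) = 343 + 1/(689 + 4489/441 + 4355/21) = 343 + 1/(399793/441) = 343 + 441/399793 = 137129440/399793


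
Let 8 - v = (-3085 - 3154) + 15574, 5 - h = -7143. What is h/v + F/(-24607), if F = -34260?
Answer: 143652184/229509489 ≈ 0.62591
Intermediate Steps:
h = 7148 (h = 5 - 1*(-7143) = 5 + 7143 = 7148)
v = -9327 (v = 8 - ((-3085 - 3154) + 15574) = 8 - (-6239 + 15574) = 8 - 1*9335 = 8 - 9335 = -9327)
h/v + F/(-24607) = 7148/(-9327) - 34260/(-24607) = 7148*(-1/9327) - 34260*(-1/24607) = -7148/9327 + 34260/24607 = 143652184/229509489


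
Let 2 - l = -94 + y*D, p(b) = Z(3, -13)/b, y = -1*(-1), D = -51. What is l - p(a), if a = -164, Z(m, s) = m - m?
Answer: 147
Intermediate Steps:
Z(m, s) = 0
y = 1
p(b) = 0 (p(b) = 0/b = 0)
l = 147 (l = 2 - (-94 + 1*(-51)) = 2 - (-94 - 51) = 2 - 1*(-145) = 2 + 145 = 147)
l - p(a) = 147 - 1*0 = 147 + 0 = 147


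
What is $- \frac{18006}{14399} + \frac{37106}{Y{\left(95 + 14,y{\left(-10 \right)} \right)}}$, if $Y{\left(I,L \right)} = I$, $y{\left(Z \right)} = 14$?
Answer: $\frac{532326640}{1569491} \approx 339.17$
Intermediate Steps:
$- \frac{18006}{14399} + \frac{37106}{Y{\left(95 + 14,y{\left(-10 \right)} \right)}} = - \frac{18006}{14399} + \frac{37106}{95 + 14} = \left(-18006\right) \frac{1}{14399} + \frac{37106}{109} = - \frac{18006}{14399} + 37106 \cdot \frac{1}{109} = - \frac{18006}{14399} + \frac{37106}{109} = \frac{532326640}{1569491}$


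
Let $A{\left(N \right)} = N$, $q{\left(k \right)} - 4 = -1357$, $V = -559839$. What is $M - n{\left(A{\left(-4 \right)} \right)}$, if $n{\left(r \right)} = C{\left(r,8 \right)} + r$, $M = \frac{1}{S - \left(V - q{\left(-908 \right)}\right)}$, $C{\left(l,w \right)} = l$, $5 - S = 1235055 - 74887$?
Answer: $\frac{4813415}{601677} \approx 8.0$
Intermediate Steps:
$q{\left(k \right)} = -1353$ ($q{\left(k \right)} = 4 - 1357 = -1353$)
$S = -1160163$ ($S = 5 - \left(1235055 - 74887\right) = 5 - 1160168 = -1160163$)
$M = - \frac{1}{601677}$ ($M = \frac{1}{-1160163 - -558486} = \frac{1}{-1160163 + \left(-1353 + 559839\right)} = \frac{1}{-1160163 + 558486} = \frac{1}{-601677} = - \frac{1}{601677} \approx -1.662 \cdot 10^{-6}$)
$n{\left(r \right)} = 2 r$ ($n{\left(r \right)} = r + r = 2 r$)
$M - n{\left(A{\left(-4 \right)} \right)} = - \frac{1}{601677} - 2 \left(-4\right) = - \frac{1}{601677} - -8 = - \frac{1}{601677} + 8 = \frac{4813415}{601677}$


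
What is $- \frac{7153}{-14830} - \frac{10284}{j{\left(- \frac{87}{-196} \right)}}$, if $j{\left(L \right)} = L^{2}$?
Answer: $- \frac{1952945364821}{37416090} \approx -52195.0$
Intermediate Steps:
$- \frac{7153}{-14830} - \frac{10284}{j{\left(- \frac{87}{-196} \right)}} = - \frac{7153}{-14830} - \frac{10284}{\left(- \frac{87}{-196}\right)^{2}} = \left(-7153\right) \left(- \frac{1}{14830}\right) - \frac{10284}{\left(\left(-87\right) \left(- \frac{1}{196}\right)\right)^{2}} = \frac{7153}{14830} - \frac{10284}{\left(\frac{87}{196}\right)^{2}} = \frac{7153}{14830} - \frac{10284}{\frac{7569}{38416}} = \frac{7153}{14830} - \frac{131690048}{2523} = - \frac{1952945364821}{37416090}$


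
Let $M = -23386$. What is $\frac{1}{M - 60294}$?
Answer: $- \frac{1}{83680} \approx -1.195 \cdot 10^{-5}$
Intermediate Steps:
$\frac{1}{M - 60294} = \frac{1}{-23386 - 60294} = \frac{1}{-83680} = - \frac{1}{83680}$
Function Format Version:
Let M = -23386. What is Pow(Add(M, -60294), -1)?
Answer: Rational(-1, 83680) ≈ -1.1950e-5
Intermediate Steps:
Pow(Add(M, -60294), -1) = Pow(Add(-23386, -60294), -1) = Pow(-83680, -1) = Rational(-1, 83680)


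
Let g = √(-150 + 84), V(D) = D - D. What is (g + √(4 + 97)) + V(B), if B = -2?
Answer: √101 + I*√66 ≈ 10.05 + 8.124*I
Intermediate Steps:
V(D) = 0
g = I*√66 (g = √(-66) = I*√66 ≈ 8.124*I)
(g + √(4 + 97)) + V(B) = (I*√66 + √(4 + 97)) + 0 = (I*√66 + √101) + 0 = (√101 + I*√66) + 0 = √101 + I*√66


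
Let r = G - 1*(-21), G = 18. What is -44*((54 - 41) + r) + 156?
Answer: -2132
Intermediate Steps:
r = 39 (r = 18 - 1*(-21) = 18 + 21 = 39)
-44*((54 - 41) + r) + 156 = -44*((54 - 41) + 39) + 156 = -44*(13 + 39) + 156 = -44*52 + 156 = -2288 + 156 = -2132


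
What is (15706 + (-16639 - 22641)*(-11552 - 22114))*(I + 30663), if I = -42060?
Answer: -15071577271842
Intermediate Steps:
(15706 + (-16639 - 22641)*(-11552 - 22114))*(I + 30663) = (15706 + (-16639 - 22641)*(-11552 - 22114))*(-42060 + 30663) = (15706 - 39280*(-33666))*(-11397) = (15706 + 1322400480)*(-11397) = 1322416186*(-11397) = -15071577271842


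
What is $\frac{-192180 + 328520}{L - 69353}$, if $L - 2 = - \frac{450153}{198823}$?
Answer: $- \frac{13553763910}{6894512013} \approx -1.9659$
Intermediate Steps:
$L = - \frac{52507}{198823}$ ($L = 2 - \frac{450153}{198823} = - \frac{52507}{198823} \approx -0.26409$)
$\frac{-192180 + 328520}{L - 69353} = \frac{-192180 + 328520}{- \frac{52507}{198823} - 69353} = \frac{136340}{- \frac{13789024026}{198823}} = 136340 \left(- \frac{198823}{13789024026}\right) = - \frac{13553763910}{6894512013}$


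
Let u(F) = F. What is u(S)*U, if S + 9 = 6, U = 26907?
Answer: -80721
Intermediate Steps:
S = -3 (S = -9 + 6 = -3)
u(S)*U = -3*26907 = -80721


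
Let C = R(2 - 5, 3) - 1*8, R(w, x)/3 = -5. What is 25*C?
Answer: -575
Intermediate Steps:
R(w, x) = -15 (R(w, x) = 3*(-5) = -15)
C = -23 (C = -15 - 1*8 = -15 - 8 = -23)
25*C = 25*(-23) = -575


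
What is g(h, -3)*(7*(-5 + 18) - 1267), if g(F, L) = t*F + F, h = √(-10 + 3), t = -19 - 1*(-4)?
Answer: 16464*I*√7 ≈ 43560.0*I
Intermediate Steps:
t = -15 (t = -19 + 4 = -15)
h = I*√7 (h = √(-7) = I*√7 ≈ 2.6458*I)
g(F, L) = -14*F (g(F, L) = -15*F + F = -14*F)
g(h, -3)*(7*(-5 + 18) - 1267) = (-14*I*√7)*(7*(-5 + 18) - 1267) = (-14*I*√7)*(7*13 - 1267) = (-14*I*√7)*(91 - 1267) = -14*I*√7*(-1176) = 16464*I*√7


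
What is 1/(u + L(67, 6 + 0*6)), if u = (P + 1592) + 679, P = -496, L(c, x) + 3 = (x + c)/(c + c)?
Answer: 134/237521 ≈ 0.00056416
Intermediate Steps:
L(c, x) = -3 + (c + x)/(2*c) (L(c, x) = -3 + (x + c)/(c + c) = -3 + (c + x)/((2*c)) = -3 + (c + x)*(1/(2*c)) = -3 + (c + x)/(2*c))
u = 1775 (u = (-496 + 1592) + 679 = 1096 + 679 = 1775)
1/(u + L(67, 6 + 0*6)) = 1/(1775 + (½)*((6 + 0*6) - 5*67)/67) = 1/(1775 + (½)*(1/67)*((6 + 0) - 335)) = 1/(1775 + (½)*(1/67)*(6 - 335)) = 1/(1775 + (½)*(1/67)*(-329)) = 1/(1775 - 329/134) = 1/(237521/134) = 134/237521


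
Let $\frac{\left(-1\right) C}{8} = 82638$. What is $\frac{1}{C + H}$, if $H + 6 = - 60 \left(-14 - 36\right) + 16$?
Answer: $- \frac{1}{658094} \approx -1.5195 \cdot 10^{-6}$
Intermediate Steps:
$H = 3010$ ($H = -6 - \left(-16 + 60 \left(-14 - 36\right)\right) = -6 + \left(\left(-60\right) \left(-50\right) + 16\right) = -6 + \left(3000 + 16\right) = -6 + 3016 = 3010$)
$C = -661104$ ($C = \left(-8\right) 82638 = -661104$)
$\frac{1}{C + H} = \frac{1}{-661104 + 3010} = \frac{1}{-658094} = - \frac{1}{658094}$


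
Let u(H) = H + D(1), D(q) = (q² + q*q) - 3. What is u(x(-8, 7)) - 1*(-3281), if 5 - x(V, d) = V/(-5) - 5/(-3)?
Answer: 49226/15 ≈ 3281.7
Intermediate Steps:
D(q) = -3 + 2*q² (D(q) = (q² + q²) - 3 = 2*q² - 3 = -3 + 2*q²)
x(V, d) = 10/3 + V/5 (x(V, d) = 5 - (V/(-5) - 5/(-3)) = 5 - (V*(-⅕) - 5*(-⅓)) = 5 - (-V/5 + 5/3) = 5 - (5/3 - V/5) = 5 + (-5/3 + V/5) = 10/3 + V/5)
u(H) = -1 + H (u(H) = H + (-3 + 2*1²) = H + (-3 + 2*1) = H + (-3 + 2) = H - 1 = -1 + H)
u(x(-8, 7)) - 1*(-3281) = (-1 + (10/3 + (⅕)*(-8))) - 1*(-3281) = (-1 + (10/3 - 8/5)) + 3281 = (-1 + 26/15) + 3281 = 11/15 + 3281 = 49226/15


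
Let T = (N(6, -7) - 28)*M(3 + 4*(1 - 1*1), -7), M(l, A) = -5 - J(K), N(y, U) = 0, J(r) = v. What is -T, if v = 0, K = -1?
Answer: -140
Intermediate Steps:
J(r) = 0
M(l, A) = -5 (M(l, A) = -5 - 1*0 = -5 + 0 = -5)
T = 140 (T = (0 - 28)*(-5) = -28*(-5) = 140)
-T = -1*140 = -140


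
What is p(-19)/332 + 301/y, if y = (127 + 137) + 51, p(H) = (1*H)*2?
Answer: 6283/7470 ≈ 0.84110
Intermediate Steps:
p(H) = 2*H (p(H) = H*2 = 2*H)
y = 315 (y = 264 + 51 = 315)
p(-19)/332 + 301/y = (2*(-19))/332 + 301/315 = -38*1/332 + 301*(1/315) = -19/166 + 43/45 = 6283/7470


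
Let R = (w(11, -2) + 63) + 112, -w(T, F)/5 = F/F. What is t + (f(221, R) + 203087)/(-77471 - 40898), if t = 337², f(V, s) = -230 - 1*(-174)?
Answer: 13442845930/118369 ≈ 1.1357e+5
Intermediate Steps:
w(T, F) = -5 (w(T, F) = -5*F/F = -5*1 = -5)
R = 170 (R = (-5 + 63) + 112 = 58 + 112 = 170)
f(V, s) = -56 (f(V, s) = -230 + 174 = -56)
t = 113569
t + (f(221, R) + 203087)/(-77471 - 40898) = 113569 + (-56 + 203087)/(-77471 - 40898) = 113569 + 203031/(-118369) = 113569 + 203031*(-1/118369) = 113569 - 203031/118369 = 13442845930/118369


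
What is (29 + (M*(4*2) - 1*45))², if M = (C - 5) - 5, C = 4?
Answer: 4096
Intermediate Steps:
M = -6 (M = (4 - 5) - 5 = -1 - 5 = -6)
(29 + (M*(4*2) - 1*45))² = (29 + (-24*2 - 1*45))² = (29 + (-6*8 - 45))² = (29 + (-48 - 45))² = (29 - 93)² = (-64)² = 4096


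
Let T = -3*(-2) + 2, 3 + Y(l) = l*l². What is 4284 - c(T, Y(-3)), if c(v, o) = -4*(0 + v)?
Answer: 4316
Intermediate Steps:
Y(l) = -3 + l³ (Y(l) = -3 + l*l² = -3 + l³)
T = 8 (T = 6 + 2 = 8)
c(v, o) = -4*v
4284 - c(T, Y(-3)) = 4284 - (-4)*8 = 4284 - 1*(-32) = 4284 + 32 = 4316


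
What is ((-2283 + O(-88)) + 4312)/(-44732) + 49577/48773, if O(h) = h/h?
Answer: 1059334587/1090856918 ≈ 0.97110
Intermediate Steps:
O(h) = 1
((-2283 + O(-88)) + 4312)/(-44732) + 49577/48773 = ((-2283 + 1) + 4312)/(-44732) + 49577/48773 = (-2282 + 4312)*(-1/44732) + 49577*(1/48773) = 2030*(-1/44732) + 49577/48773 = -1015/22366 + 49577/48773 = 1059334587/1090856918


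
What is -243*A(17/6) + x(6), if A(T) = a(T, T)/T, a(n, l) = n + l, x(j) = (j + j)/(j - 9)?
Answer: -490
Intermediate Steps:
x(j) = 2*j/(-9 + j) (x(j) = (2*j)/(-9 + j) = 2*j/(-9 + j))
a(n, l) = l + n
A(T) = 2 (A(T) = (T + T)/T = (2*T)/T = 2)
-243*A(17/6) + x(6) = -243*2 + 2*6/(-9 + 6) = -486 + 2*6/(-3) = -486 + 2*6*(-1/3) = -486 - 4 = -490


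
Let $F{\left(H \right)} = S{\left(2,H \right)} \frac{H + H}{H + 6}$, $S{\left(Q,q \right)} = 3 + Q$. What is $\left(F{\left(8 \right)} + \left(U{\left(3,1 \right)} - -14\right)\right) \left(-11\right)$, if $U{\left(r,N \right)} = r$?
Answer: $- \frac{1749}{7} \approx -249.86$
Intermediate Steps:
$F{\left(H \right)} = \frac{10 H}{6 + H}$ ($F{\left(H \right)} = \left(3 + 2\right) \frac{H + H}{H + 6} = 5 \frac{2 H}{6 + H} = \frac{10 H}{6 + H}$)
$\left(F{\left(8 \right)} + \left(U{\left(3,1 \right)} - -14\right)\right) \left(-11\right) = \left(10 \cdot 8 \frac{1}{6 + 8} + \left(3 - -14\right)\right) \left(-11\right) = \left(10 \cdot 8 \cdot \frac{1}{14} + \left(3 + 14\right)\right) \left(-11\right) = \left(10 \cdot 8 \cdot \frac{1}{14} + 17\right) \left(-11\right) = \left(\frac{40}{7} + 17\right) \left(-11\right) = \frac{159}{7} \left(-11\right) = - \frac{1749}{7}$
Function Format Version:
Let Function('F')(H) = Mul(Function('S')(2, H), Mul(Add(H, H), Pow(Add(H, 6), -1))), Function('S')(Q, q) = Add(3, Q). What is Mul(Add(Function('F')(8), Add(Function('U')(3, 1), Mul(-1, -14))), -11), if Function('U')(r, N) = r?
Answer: Rational(-1749, 7) ≈ -249.86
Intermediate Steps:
Function('F')(H) = Mul(10, H, Pow(Add(6, H), -1)) (Function('F')(H) = Mul(Add(3, 2), Mul(Add(H, H), Pow(Add(H, 6), -1))) = Mul(5, Mul(Mul(2, H), Pow(Add(6, H), -1))) = Mul(5, Mul(2, H, Pow(Add(6, H), -1))) = Mul(10, H, Pow(Add(6, H), -1)))
Mul(Add(Function('F')(8), Add(Function('U')(3, 1), Mul(-1, -14))), -11) = Mul(Add(Mul(10, 8, Pow(Add(6, 8), -1)), Add(3, Mul(-1, -14))), -11) = Mul(Add(Mul(10, 8, Pow(14, -1)), Add(3, 14)), -11) = Mul(Add(Mul(10, 8, Rational(1, 14)), 17), -11) = Mul(Add(Rational(40, 7), 17), -11) = Mul(Rational(159, 7), -11) = Rational(-1749, 7)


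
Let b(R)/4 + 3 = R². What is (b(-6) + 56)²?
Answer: 35344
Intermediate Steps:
b(R) = -12 + 4*R²
(b(-6) + 56)² = ((-12 + 4*(-6)²) + 56)² = ((-12 + 4*36) + 56)² = ((-12 + 144) + 56)² = (132 + 56)² = 188² = 35344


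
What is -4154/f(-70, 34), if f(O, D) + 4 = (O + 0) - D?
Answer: 2077/54 ≈ 38.463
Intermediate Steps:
f(O, D) = -4 + O - D (f(O, D) = -4 + ((O + 0) - D) = -4 + (O - D) = -4 + O - D)
-4154/f(-70, 34) = -4154/(-4 - 70 - 1*34) = -4154/(-4 - 70 - 34) = -4154/(-108) = -4154*(-1/108) = 2077/54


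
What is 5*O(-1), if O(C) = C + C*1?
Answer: -10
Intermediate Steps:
O(C) = 2*C (O(C) = C + C = 2*C)
5*O(-1) = 5*(2*(-1)) = 5*(-2) = -10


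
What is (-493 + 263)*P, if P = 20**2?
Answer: -92000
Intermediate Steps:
P = 400
(-493 + 263)*P = (-493 + 263)*400 = -230*400 = -92000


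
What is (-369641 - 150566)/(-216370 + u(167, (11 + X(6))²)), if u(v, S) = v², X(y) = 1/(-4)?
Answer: 520207/188481 ≈ 2.7600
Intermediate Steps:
X(y) = -¼
(-369641 - 150566)/(-216370 + u(167, (11 + X(6))²)) = (-369641 - 150566)/(-216370 + 167²) = -520207/(-216370 + 27889) = -520207/(-188481) = -520207*(-1/188481) = 520207/188481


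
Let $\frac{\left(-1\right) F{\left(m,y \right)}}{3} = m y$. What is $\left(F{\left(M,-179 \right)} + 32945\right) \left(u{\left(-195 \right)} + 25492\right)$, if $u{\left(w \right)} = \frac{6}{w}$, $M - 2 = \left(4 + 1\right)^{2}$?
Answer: $\frac{78613664232}{65} \approx 1.2094 \cdot 10^{9}$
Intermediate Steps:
$M = 27$ ($M = 2 + \left(4 + 1\right)^{2} = 2 + 5^{2} = 2 + 25 = 27$)
$F{\left(m,y \right)} = - 3 m y$
$\left(F{\left(M,-179 \right)} + 32945\right) \left(u{\left(-195 \right)} + 25492\right) = \left(\left(-3\right) 27 \left(-179\right) + 32945\right) \left(\frac{6}{-195} + 25492\right) = \left(14499 + 32945\right) \left(6 \left(- \frac{1}{195}\right) + 25492\right) = 47444 \left(- \frac{2}{65} + 25492\right) = 47444 \cdot \frac{1656978}{65} = \frac{78613664232}{65}$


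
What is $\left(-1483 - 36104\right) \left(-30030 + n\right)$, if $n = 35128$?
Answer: $-191618526$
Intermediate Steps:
$\left(-1483 - 36104\right) \left(-30030 + n\right) = \left(-1483 - 36104\right) \left(-30030 + 35128\right) = \left(-37587\right) 5098 = -191618526$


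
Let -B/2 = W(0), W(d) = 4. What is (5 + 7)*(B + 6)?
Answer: -24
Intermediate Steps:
B = -8 (B = -2*4 = -8)
(5 + 7)*(B + 6) = (5 + 7)*(-8 + 6) = 12*(-2) = -24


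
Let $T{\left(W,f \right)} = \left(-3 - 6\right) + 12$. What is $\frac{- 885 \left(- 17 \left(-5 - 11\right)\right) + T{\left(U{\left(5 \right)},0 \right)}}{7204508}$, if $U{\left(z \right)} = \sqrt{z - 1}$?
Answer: $- \frac{240717}{7204508} \approx -0.033412$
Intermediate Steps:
$U{\left(z \right)} = \sqrt{-1 + z}$
$T{\left(W,f \right)} = 3$ ($T{\left(W,f \right)} = -9 + 12 = 3$)
$\frac{- 885 \left(- 17 \left(-5 - 11\right)\right) + T{\left(U{\left(5 \right)},0 \right)}}{7204508} = \frac{- 885 \left(- 17 \left(-5 - 11\right)\right) + 3}{7204508} = \left(- 885 \left(\left(-17\right) \left(-16\right)\right) + 3\right) \frac{1}{7204508} = \left(\left(-885\right) 272 + 3\right) \frac{1}{7204508} = \left(-240720 + 3\right) \frac{1}{7204508} = \left(-240717\right) \frac{1}{7204508} = - \frac{240717}{7204508}$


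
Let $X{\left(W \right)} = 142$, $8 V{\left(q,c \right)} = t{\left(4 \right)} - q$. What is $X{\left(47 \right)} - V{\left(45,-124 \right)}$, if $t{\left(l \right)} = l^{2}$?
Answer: $\frac{1165}{8} \approx 145.63$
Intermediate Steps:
$V{\left(q,c \right)} = 2 - \frac{q}{8}$ ($V{\left(q,c \right)} = \frac{4^{2} - q}{8} = \frac{16 - q}{8} = 2 - \frac{q}{8}$)
$X{\left(47 \right)} - V{\left(45,-124 \right)} = 142 - \left(2 - \frac{45}{8}\right) = 142 - - \frac{29}{8} = 142 + \frac{29}{8} = \frac{1165}{8}$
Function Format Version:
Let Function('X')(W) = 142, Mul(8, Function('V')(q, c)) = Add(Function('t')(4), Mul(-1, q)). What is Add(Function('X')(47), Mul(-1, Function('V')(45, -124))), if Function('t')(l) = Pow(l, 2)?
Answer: Rational(1165, 8) ≈ 145.63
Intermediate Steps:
Function('V')(q, c) = Add(2, Mul(Rational(-1, 8), q)) (Function('V')(q, c) = Mul(Rational(1, 8), Add(Pow(4, 2), Mul(-1, q))) = Mul(Rational(1, 8), Add(16, Mul(-1, q))) = Add(2, Mul(Rational(-1, 8), q)))
Add(Function('X')(47), Mul(-1, Function('V')(45, -124))) = Add(142, Mul(-1, Add(2, Mul(Rational(-1, 8), 45)))) = Add(142, Mul(-1, Add(2, Rational(-45, 8)))) = Add(142, Mul(-1, Rational(-29, 8))) = Add(142, Rational(29, 8)) = Rational(1165, 8)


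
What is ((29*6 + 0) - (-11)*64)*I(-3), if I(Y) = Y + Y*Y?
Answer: 5268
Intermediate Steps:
I(Y) = Y + Y²
((29*6 + 0) - (-11)*64)*I(-3) = ((29*6 + 0) - (-11)*64)*(-3*(1 - 3)) = ((174 + 0) - 1*(-704))*(-3*(-2)) = (174 + 704)*6 = 878*6 = 5268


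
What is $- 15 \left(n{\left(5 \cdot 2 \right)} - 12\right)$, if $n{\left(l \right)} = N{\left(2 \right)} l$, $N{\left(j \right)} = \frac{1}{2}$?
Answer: $105$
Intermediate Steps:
$N{\left(j \right)} = \frac{1}{2}$
$n{\left(l \right)} = \frac{l}{2}$
$- 15 \left(n{\left(5 \cdot 2 \right)} - 12\right) = - 15 \left(\frac{5 \cdot 2}{2} - 12\right) = - 15 \left(\frac{1}{2} \cdot 10 - 12\right) = - 15 \left(5 - 12\right) = \left(-15\right) \left(-7\right) = 105$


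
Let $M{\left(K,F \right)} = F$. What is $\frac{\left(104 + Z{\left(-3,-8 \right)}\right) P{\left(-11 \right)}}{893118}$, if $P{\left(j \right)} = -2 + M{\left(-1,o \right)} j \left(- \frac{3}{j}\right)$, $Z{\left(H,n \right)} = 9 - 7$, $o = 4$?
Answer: $- \frac{742}{446559} \approx -0.0016616$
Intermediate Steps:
$Z{\left(H,n \right)} = 2$
$P{\left(j \right)} = -14$ ($P{\left(j \right)} = -2 + 4 j \left(- \frac{3}{j}\right) = -2 - 12 = -14$)
$\frac{\left(104 + Z{\left(-3,-8 \right)}\right) P{\left(-11 \right)}}{893118} = \frac{\left(104 + 2\right) \left(-14\right)}{893118} = 106 \left(-14\right) \frac{1}{893118} = \left(-1484\right) \frac{1}{893118} = - \frac{742}{446559}$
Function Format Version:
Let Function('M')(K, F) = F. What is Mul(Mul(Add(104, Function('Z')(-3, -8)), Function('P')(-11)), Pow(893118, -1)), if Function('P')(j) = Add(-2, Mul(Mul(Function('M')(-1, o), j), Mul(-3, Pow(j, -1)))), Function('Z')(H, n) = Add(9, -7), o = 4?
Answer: Rational(-742, 446559) ≈ -0.0016616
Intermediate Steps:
Function('Z')(H, n) = 2
Function('P')(j) = -14 (Function('P')(j) = Add(-2, Mul(Mul(4, j), Mul(-3, Pow(j, -1)))) = Add(-2, -12) = -14)
Mul(Mul(Add(104, Function('Z')(-3, -8)), Function('P')(-11)), Pow(893118, -1)) = Mul(Mul(Add(104, 2), -14), Pow(893118, -1)) = Mul(Mul(106, -14), Rational(1, 893118)) = Mul(-1484, Rational(1, 893118)) = Rational(-742, 446559)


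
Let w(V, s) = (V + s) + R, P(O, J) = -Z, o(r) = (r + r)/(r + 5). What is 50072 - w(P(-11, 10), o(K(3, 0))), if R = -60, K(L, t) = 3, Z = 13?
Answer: 200577/4 ≈ 50144.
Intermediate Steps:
o(r) = 2*r/(5 + r) (o(r) = (2*r)/(5 + r) = 2*r/(5 + r))
P(O, J) = -13 (P(O, J) = -1*13 = -13)
w(V, s) = -60 + V + s (w(V, s) = (V + s) - 60 = -60 + V + s)
50072 - w(P(-11, 10), o(K(3, 0))) = 50072 - (-60 - 13 + 2*3/(5 + 3)) = 50072 - (-60 - 13 + 2*3/8) = 50072 - (-60 - 13 + 2*3*(⅛)) = 50072 - (-60 - 13 + ¾) = 50072 - 1*(-289/4) = 50072 + 289/4 = 200577/4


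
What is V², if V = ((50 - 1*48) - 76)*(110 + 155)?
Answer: 384552100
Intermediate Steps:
V = -19610 (V = ((50 - 48) - 76)*265 = (2 - 76)*265 = -74*265 = -19610)
V² = (-19610)² = 384552100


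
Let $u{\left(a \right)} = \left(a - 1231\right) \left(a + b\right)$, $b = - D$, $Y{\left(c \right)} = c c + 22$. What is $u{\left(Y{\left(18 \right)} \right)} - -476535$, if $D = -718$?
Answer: $-465105$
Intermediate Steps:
$Y{\left(c \right)} = 22 + c^{2}$ ($Y{\left(c \right)} = c^{2} + 22 = 22 + c^{2}$)
$b = 718$ ($b = \left(-1\right) \left(-718\right) = 718$)
$u{\left(a \right)} = \left(-1231 + a\right) \left(718 + a\right)$ ($u{\left(a \right)} = \left(a - 1231\right) \left(a + 718\right) = \left(-1231 + a\right) \left(718 + a\right)$)
$u{\left(Y{\left(18 \right)} \right)} - -476535 = \left(-883858 + \left(22 + 18^{2}\right)^{2} - 513 \left(22 + 18^{2}\right)\right) - -476535 = \left(-883858 + \left(22 + 324\right)^{2} - 513 \left(22 + 324\right)\right) + 476535 = \left(-883858 + 346^{2} - 177498\right) + 476535 = \left(-883858 + 119716 - 177498\right) + 476535 = -941640 + 476535 = -465105$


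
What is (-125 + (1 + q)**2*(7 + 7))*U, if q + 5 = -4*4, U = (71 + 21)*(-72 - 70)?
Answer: -71525400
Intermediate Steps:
U = -13064 (U = 92*(-142) = -13064)
q = -21 (q = -5 - 4*4 = -5 - 16 = -21)
(-125 + (1 + q)**2*(7 + 7))*U = (-125 + (1 - 21)**2*(7 + 7))*(-13064) = (-125 + (-20)**2*14)*(-13064) = (-125 + 400*14)*(-13064) = (-125 + 5600)*(-13064) = 5475*(-13064) = -71525400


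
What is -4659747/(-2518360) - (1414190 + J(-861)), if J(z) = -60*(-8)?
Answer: -3562643681453/2518360 ≈ -1.4147e+6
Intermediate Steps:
J(z) = 480
-4659747/(-2518360) - (1414190 + J(-861)) = -4659747/(-2518360) - (1414190 + 480) = -4659747*(-1/2518360) - 1*1414670 = 4659747/2518360 - 1414670 = -3562643681453/2518360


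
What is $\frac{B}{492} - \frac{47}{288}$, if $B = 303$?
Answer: $\frac{5345}{11808} \approx 0.45266$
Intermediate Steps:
$\frac{B}{492} - \frac{47}{288} = \frac{303}{492} - \frac{47}{288} = 303 \cdot \frac{1}{492} - \frac{47}{288} = \frac{101}{164} - \frac{47}{288} = \frac{5345}{11808}$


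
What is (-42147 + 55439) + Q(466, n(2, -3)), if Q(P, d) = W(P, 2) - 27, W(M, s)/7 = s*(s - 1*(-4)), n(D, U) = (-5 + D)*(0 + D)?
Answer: 13349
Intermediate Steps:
n(D, U) = D*(-5 + D) (n(D, U) = (-5 + D)*D = D*(-5 + D))
W(M, s) = 7*s*(4 + s) (W(M, s) = 7*(s*(s - 1*(-4))) = 7*(s*(s + 4)) = 7*(s*(4 + s)) = 7*s*(4 + s))
Q(P, d) = 57 (Q(P, d) = 7*2*(4 + 2) - 27 = 7*2*6 - 27 = 84 - 27 = 57)
(-42147 + 55439) + Q(466, n(2, -3)) = (-42147 + 55439) + 57 = 13292 + 57 = 13349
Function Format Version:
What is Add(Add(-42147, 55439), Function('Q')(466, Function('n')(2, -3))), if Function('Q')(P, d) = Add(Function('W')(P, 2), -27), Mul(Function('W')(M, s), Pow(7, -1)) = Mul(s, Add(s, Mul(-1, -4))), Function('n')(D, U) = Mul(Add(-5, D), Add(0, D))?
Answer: 13349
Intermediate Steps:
Function('n')(D, U) = Mul(D, Add(-5, D)) (Function('n')(D, U) = Mul(Add(-5, D), D) = Mul(D, Add(-5, D)))
Function('W')(M, s) = Mul(7, s, Add(4, s)) (Function('W')(M, s) = Mul(7, Mul(s, Add(s, Mul(-1, -4)))) = Mul(7, Mul(s, Add(s, 4))) = Mul(7, Mul(s, Add(4, s))) = Mul(7, s, Add(4, s)))
Function('Q')(P, d) = 57 (Function('Q')(P, d) = Add(Mul(7, 2, Add(4, 2)), -27) = Add(Mul(7, 2, 6), -27) = Add(84, -27) = 57)
Add(Add(-42147, 55439), Function('Q')(466, Function('n')(2, -3))) = Add(Add(-42147, 55439), 57) = Add(13292, 57) = 13349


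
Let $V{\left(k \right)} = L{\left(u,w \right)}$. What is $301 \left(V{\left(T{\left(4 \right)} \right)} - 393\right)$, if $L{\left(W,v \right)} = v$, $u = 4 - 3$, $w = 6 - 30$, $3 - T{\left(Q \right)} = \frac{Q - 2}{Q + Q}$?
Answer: $-125517$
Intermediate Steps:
$T{\left(Q \right)} = 3 - \frac{-2 + Q}{2 Q}$ ($T{\left(Q \right)} = 3 - \frac{Q - 2}{Q + Q} = 3 - \frac{-2 + Q}{2 Q}$)
$w = -24$ ($w = 6 - 30 = -24$)
$u = 1$
$V{\left(k \right)} = -24$
$301 \left(V{\left(T{\left(4 \right)} \right)} - 393\right) = 301 \left(-24 - 393\right) = 301 \left(-417\right) = -125517$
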